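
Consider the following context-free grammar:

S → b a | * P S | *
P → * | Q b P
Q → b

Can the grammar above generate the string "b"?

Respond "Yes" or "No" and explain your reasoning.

No - no valid derivation exists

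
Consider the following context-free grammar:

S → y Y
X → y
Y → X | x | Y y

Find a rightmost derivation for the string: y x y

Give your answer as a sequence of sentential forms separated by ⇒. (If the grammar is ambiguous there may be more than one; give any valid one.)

S ⇒ y Y ⇒ y Y y ⇒ y x y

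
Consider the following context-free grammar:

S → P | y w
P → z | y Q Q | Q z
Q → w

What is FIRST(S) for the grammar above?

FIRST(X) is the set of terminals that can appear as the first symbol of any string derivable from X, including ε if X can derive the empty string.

We compute FIRST(S) using the standard algorithm.
FIRST(P) = {w, y, z}
FIRST(Q) = {w}
FIRST(S) = {w, y, z}
Therefore, FIRST(S) = {w, y, z}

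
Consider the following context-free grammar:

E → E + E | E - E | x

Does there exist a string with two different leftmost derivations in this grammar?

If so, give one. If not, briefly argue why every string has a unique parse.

Yes - the string 'x + x - x + x - x' has two distinct leftmost derivations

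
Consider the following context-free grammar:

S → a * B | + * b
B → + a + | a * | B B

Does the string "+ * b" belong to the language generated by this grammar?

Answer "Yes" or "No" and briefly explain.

Yes - a valid derivation exists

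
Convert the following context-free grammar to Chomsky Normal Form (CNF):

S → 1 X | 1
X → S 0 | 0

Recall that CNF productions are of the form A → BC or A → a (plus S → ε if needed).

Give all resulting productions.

T1 → 1; S → 1; T0 → 0; X → 0; S → T1 X; X → S T0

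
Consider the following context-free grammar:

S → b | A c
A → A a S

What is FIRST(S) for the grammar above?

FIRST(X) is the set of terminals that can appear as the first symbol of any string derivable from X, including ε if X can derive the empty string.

We compute FIRST(S) using the standard algorithm.
FIRST(A) = {}
FIRST(S) = {b}
Therefore, FIRST(S) = {b}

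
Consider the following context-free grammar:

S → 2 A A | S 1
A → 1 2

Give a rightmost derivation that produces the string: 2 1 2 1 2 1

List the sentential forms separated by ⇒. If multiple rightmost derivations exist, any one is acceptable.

S ⇒ S 1 ⇒ 2 A A 1 ⇒ 2 A 1 2 1 ⇒ 2 1 2 1 2 1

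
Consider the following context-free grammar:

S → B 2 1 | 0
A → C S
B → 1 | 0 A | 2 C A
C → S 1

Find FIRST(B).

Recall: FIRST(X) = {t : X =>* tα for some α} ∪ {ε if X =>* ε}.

We compute FIRST(B) using the standard algorithm.
FIRST(A) = {0, 1, 2}
FIRST(B) = {0, 1, 2}
FIRST(C) = {0, 1, 2}
FIRST(S) = {0, 1, 2}
Therefore, FIRST(B) = {0, 1, 2}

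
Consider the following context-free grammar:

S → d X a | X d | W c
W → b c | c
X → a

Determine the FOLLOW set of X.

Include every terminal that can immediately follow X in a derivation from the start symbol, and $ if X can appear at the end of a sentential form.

We compute FOLLOW(X) using the standard algorithm.
FOLLOW(S) starts with {$}.
FIRST(S) = {a, b, c, d}
FIRST(W) = {b, c}
FIRST(X) = {a}
FOLLOW(S) = {$}
FOLLOW(W) = {c}
FOLLOW(X) = {a, d}
Therefore, FOLLOW(X) = {a, d}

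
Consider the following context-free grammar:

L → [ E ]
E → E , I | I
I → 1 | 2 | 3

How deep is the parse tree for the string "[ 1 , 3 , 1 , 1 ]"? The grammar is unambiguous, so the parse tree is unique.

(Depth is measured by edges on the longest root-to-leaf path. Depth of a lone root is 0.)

6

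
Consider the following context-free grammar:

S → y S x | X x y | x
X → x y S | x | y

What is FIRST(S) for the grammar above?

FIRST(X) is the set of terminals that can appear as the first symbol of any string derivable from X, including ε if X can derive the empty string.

We compute FIRST(S) using the standard algorithm.
FIRST(S) = {x, y}
FIRST(X) = {x, y}
Therefore, FIRST(S) = {x, y}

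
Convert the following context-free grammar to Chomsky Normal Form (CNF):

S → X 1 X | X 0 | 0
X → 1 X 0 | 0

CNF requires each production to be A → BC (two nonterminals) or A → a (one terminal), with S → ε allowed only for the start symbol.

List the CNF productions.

T1 → 1; T0 → 0; S → 0; X → 0; S → X X0; X0 → T1 X; S → X T0; X → T1 X1; X1 → X T0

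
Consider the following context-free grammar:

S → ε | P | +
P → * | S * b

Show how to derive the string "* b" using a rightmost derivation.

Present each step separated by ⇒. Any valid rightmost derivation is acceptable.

S ⇒ P ⇒ S * b ⇒ * b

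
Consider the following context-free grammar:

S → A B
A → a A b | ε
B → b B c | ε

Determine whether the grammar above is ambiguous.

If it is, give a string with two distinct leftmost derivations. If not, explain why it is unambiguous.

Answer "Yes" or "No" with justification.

No - the grammar is unambiguous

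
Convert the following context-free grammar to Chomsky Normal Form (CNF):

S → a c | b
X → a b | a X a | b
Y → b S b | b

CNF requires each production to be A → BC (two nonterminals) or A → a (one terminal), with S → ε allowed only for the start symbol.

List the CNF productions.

TA → a; TC → c; S → b; TB → b; X → b; Y → b; S → TA TC; X → TA TB; X → TA X0; X0 → X TA; Y → TB X1; X1 → S TB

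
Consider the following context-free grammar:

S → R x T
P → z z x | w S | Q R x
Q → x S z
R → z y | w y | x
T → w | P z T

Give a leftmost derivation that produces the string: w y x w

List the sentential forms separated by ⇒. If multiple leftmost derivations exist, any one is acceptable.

S ⇒ R x T ⇒ w y x T ⇒ w y x w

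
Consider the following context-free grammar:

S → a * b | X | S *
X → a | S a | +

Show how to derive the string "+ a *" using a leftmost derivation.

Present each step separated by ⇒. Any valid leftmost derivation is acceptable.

S ⇒ S * ⇒ X * ⇒ S a * ⇒ X a * ⇒ + a *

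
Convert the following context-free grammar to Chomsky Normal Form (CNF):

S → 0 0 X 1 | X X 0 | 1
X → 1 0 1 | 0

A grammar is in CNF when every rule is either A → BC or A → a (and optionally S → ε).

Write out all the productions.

T0 → 0; T1 → 1; S → 1; X → 0; S → T0 X0; X0 → T0 X1; X1 → X T1; S → X X2; X2 → X T0; X → T1 X3; X3 → T0 T1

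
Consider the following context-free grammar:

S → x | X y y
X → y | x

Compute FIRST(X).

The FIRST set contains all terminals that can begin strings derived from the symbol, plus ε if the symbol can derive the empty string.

We compute FIRST(X) using the standard algorithm.
FIRST(S) = {x, y}
FIRST(X) = {x, y}
Therefore, FIRST(X) = {x, y}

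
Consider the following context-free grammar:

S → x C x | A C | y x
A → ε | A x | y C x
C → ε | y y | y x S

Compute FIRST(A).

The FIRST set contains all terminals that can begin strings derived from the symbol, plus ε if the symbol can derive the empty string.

We compute FIRST(A) using the standard algorithm.
FIRST(A) = {x, y, ε}
FIRST(C) = {y, ε}
FIRST(S) = {x, y, ε}
Therefore, FIRST(A) = {x, y, ε}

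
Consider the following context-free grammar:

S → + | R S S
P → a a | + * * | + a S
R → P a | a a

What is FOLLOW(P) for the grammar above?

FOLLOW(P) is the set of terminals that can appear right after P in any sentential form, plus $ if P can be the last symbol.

We compute FOLLOW(P) using the standard algorithm.
FOLLOW(S) starts with {$}.
FIRST(P) = {+, a}
FIRST(R) = {+, a}
FIRST(S) = {+, a}
FOLLOW(P) = {a}
FOLLOW(R) = {+, a}
FOLLOW(S) = {$, +, a}
Therefore, FOLLOW(P) = {a}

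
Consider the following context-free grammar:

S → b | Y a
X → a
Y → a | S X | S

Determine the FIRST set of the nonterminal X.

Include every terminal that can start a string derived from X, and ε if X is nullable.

We compute FIRST(X) using the standard algorithm.
FIRST(S) = {a, b}
FIRST(X) = {a}
FIRST(Y) = {a, b}
Therefore, FIRST(X) = {a}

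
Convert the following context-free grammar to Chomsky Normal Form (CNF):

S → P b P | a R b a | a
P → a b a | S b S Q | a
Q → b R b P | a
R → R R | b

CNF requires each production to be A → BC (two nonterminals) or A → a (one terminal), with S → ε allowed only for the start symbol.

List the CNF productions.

TB → b; TA → a; S → a; P → a; Q → a; R → b; S → P X0; X0 → TB P; S → TA X1; X1 → R X2; X2 → TB TA; P → TA X3; X3 → TB TA; P → S X4; X4 → TB X5; X5 → S Q; Q → TB X6; X6 → R X7; X7 → TB P; R → R R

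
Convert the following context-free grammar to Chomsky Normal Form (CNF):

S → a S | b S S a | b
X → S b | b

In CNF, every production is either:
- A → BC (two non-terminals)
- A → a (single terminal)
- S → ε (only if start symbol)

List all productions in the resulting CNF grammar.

TA → a; TB → b; S → b; X → b; S → TA S; S → TB X0; X0 → S X1; X1 → S TA; X → S TB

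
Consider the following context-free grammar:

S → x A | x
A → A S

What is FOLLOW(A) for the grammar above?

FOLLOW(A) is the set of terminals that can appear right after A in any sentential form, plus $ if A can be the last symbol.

We compute FOLLOW(A) using the standard algorithm.
FOLLOW(S) starts with {$}.
FIRST(A) = {}
FIRST(S) = {x}
FOLLOW(A) = {$, x}
FOLLOW(S) = {$, x}
Therefore, FOLLOW(A) = {$, x}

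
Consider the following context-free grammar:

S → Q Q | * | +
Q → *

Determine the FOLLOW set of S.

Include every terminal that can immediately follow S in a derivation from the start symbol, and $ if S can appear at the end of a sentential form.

We compute FOLLOW(S) using the standard algorithm.
FOLLOW(S) starts with {$}.
FIRST(Q) = {*}
FIRST(S) = {*, +}
FOLLOW(Q) = {$, *}
FOLLOW(S) = {$}
Therefore, FOLLOW(S) = {$}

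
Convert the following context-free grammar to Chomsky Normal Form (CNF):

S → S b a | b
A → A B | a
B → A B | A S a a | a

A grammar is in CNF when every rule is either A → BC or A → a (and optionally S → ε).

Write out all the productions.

TB → b; TA → a; S → b; A → a; B → a; S → S X0; X0 → TB TA; A → A B; B → A B; B → A X1; X1 → S X2; X2 → TA TA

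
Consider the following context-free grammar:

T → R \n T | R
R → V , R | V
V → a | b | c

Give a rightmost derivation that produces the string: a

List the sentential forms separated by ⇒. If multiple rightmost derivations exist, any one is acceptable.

T ⇒ R ⇒ V ⇒ a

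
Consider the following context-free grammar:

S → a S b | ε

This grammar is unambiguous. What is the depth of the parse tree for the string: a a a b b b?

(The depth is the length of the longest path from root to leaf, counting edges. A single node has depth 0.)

4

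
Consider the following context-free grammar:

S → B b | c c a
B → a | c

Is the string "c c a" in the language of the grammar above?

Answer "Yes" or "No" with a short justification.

Yes - a valid derivation exists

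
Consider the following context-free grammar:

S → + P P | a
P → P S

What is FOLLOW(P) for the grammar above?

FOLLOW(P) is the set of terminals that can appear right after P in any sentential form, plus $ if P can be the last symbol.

We compute FOLLOW(P) using the standard algorithm.
FOLLOW(S) starts with {$}.
FIRST(P) = {}
FIRST(S) = {+, a}
FOLLOW(P) = {$, +, a}
FOLLOW(S) = {$, +, a}
Therefore, FOLLOW(P) = {$, +, a}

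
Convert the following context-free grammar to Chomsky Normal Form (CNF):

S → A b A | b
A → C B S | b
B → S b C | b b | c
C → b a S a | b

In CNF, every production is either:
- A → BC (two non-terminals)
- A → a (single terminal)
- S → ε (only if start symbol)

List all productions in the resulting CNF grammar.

TB → b; S → b; A → b; B → c; TA → a; C → b; S → A X0; X0 → TB A; A → C X1; X1 → B S; B → S X2; X2 → TB C; B → TB TB; C → TB X3; X3 → TA X4; X4 → S TA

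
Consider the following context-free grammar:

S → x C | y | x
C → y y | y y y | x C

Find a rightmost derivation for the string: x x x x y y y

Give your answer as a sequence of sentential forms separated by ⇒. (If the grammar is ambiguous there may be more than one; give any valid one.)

S ⇒ x C ⇒ x x C ⇒ x x x C ⇒ x x x x C ⇒ x x x x y y y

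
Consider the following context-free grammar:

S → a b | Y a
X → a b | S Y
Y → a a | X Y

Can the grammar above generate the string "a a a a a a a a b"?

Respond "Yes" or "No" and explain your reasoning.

No - no valid derivation exists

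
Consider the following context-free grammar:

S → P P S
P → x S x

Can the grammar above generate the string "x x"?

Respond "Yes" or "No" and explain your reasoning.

No - no valid derivation exists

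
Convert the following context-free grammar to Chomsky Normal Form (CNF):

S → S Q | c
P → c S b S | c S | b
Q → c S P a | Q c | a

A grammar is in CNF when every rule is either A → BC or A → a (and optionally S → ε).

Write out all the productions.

S → c; TC → c; TB → b; P → b; TA → a; Q → a; S → S Q; P → TC X0; X0 → S X1; X1 → TB S; P → TC S; Q → TC X2; X2 → S X3; X3 → P TA; Q → Q TC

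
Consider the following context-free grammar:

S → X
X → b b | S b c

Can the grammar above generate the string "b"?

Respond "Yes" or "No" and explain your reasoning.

No - no valid derivation exists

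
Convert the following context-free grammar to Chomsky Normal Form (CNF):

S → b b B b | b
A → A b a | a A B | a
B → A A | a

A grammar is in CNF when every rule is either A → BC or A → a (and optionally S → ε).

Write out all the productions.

TB → b; S → b; TA → a; A → a; B → a; S → TB X0; X0 → TB X1; X1 → B TB; A → A X2; X2 → TB TA; A → TA X3; X3 → A B; B → A A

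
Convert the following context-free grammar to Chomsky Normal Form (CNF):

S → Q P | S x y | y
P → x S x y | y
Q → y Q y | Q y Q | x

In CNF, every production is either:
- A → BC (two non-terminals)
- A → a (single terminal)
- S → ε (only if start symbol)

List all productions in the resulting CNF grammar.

TX → x; TY → y; S → y; P → y; Q → x; S → Q P; S → S X0; X0 → TX TY; P → TX X1; X1 → S X2; X2 → TX TY; Q → TY X3; X3 → Q TY; Q → Q X4; X4 → TY Q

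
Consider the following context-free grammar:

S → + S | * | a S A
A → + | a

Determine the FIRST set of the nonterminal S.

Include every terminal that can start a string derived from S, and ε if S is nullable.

We compute FIRST(S) using the standard algorithm.
FIRST(A) = {+, a}
FIRST(S) = {*, +, a}
Therefore, FIRST(S) = {*, +, a}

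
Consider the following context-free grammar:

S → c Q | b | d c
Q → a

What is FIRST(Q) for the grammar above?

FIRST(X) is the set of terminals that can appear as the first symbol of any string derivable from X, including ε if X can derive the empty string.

We compute FIRST(Q) using the standard algorithm.
FIRST(Q) = {a}
FIRST(S) = {b, c, d}
Therefore, FIRST(Q) = {a}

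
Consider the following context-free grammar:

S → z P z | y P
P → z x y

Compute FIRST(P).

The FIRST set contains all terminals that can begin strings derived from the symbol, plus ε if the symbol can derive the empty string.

We compute FIRST(P) using the standard algorithm.
FIRST(P) = {z}
FIRST(S) = {y, z}
Therefore, FIRST(P) = {z}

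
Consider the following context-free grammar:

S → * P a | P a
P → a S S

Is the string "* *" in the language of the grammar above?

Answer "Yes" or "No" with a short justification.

No - no valid derivation exists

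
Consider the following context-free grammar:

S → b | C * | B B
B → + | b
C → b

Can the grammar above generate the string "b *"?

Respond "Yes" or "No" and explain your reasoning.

Yes - a valid derivation exists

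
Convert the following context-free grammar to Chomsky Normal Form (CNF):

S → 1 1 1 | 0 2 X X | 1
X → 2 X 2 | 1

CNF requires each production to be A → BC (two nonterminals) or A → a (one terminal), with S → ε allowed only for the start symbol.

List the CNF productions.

T1 → 1; T0 → 0; T2 → 2; S → 1; X → 1; S → T1 X0; X0 → T1 T1; S → T0 X1; X1 → T2 X2; X2 → X X; X → T2 X3; X3 → X T2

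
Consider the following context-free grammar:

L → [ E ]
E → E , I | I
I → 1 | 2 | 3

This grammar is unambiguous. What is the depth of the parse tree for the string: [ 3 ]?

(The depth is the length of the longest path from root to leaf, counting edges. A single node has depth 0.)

3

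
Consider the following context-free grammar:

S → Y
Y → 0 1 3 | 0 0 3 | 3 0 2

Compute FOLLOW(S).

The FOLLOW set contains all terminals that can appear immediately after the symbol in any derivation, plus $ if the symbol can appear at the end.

We compute FOLLOW(S) using the standard algorithm.
FOLLOW(S) starts with {$}.
FIRST(S) = {0, 3}
FIRST(Y) = {0, 3}
FOLLOW(S) = {$}
FOLLOW(Y) = {$}
Therefore, FOLLOW(S) = {$}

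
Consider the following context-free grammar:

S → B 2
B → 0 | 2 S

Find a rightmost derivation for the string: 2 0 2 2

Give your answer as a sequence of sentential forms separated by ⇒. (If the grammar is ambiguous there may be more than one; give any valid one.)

S ⇒ B 2 ⇒ 2 S 2 ⇒ 2 B 2 2 ⇒ 2 0 2 2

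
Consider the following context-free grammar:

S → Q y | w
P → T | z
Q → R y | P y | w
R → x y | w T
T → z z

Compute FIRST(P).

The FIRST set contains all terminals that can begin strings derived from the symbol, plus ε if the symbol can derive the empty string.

We compute FIRST(P) using the standard algorithm.
FIRST(P) = {z}
FIRST(Q) = {w, x, z}
FIRST(R) = {w, x}
FIRST(S) = {w, x, z}
FIRST(T) = {z}
Therefore, FIRST(P) = {z}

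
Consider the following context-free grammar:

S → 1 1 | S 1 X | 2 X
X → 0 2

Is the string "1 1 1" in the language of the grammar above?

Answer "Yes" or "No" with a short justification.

No - no valid derivation exists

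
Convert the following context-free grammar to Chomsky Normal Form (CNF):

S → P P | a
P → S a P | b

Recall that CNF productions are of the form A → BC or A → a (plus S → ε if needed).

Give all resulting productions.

S → a; TA → a; P → b; S → P P; P → S X0; X0 → TA P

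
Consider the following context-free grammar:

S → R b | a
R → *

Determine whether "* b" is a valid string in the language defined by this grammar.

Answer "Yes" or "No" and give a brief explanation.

Yes - a valid derivation exists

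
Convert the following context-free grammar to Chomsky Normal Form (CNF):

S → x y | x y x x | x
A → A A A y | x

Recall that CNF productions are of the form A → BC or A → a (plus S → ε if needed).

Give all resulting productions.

TX → x; TY → y; S → x; A → x; S → TX TY; S → TX X0; X0 → TY X1; X1 → TX TX; A → A X2; X2 → A X3; X3 → A TY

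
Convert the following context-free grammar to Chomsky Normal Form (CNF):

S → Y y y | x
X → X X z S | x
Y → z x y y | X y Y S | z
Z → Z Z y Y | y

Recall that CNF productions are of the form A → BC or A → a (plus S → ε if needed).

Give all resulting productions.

TY → y; S → x; TZ → z; X → x; TX → x; Y → z; Z → y; S → Y X0; X0 → TY TY; X → X X1; X1 → X X2; X2 → TZ S; Y → TZ X3; X3 → TX X4; X4 → TY TY; Y → X X5; X5 → TY X6; X6 → Y S; Z → Z X7; X7 → Z X8; X8 → TY Y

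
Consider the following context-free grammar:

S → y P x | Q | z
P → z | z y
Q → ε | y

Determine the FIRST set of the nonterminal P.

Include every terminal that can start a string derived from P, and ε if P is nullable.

We compute FIRST(P) using the standard algorithm.
FIRST(P) = {z}
FIRST(Q) = {y, ε}
FIRST(S) = {y, z, ε}
Therefore, FIRST(P) = {z}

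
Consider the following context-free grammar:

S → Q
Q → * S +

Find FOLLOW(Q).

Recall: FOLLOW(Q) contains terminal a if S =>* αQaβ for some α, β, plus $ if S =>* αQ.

We compute FOLLOW(Q) using the standard algorithm.
FOLLOW(S) starts with {$}.
FIRST(Q) = {*}
FIRST(S) = {*}
FOLLOW(Q) = {$, +}
FOLLOW(S) = {$, +}
Therefore, FOLLOW(Q) = {$, +}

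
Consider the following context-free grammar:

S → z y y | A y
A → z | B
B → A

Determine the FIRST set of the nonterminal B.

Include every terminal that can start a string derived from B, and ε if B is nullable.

We compute FIRST(B) using the standard algorithm.
FIRST(A) = {z}
FIRST(B) = {z}
FIRST(S) = {z}
Therefore, FIRST(B) = {z}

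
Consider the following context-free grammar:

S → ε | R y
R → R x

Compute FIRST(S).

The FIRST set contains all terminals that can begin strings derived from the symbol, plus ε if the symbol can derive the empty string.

We compute FIRST(S) using the standard algorithm.
FIRST(R) = {}
FIRST(S) = {ε}
Therefore, FIRST(S) = {ε}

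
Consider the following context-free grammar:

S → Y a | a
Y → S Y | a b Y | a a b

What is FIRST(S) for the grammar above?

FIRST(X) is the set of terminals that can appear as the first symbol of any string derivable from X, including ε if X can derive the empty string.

We compute FIRST(S) using the standard algorithm.
FIRST(S) = {a}
FIRST(Y) = {a}
Therefore, FIRST(S) = {a}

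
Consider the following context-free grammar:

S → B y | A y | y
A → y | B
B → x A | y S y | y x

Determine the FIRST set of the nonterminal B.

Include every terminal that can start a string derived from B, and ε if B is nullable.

We compute FIRST(B) using the standard algorithm.
FIRST(A) = {x, y}
FIRST(B) = {x, y}
FIRST(S) = {x, y}
Therefore, FIRST(B) = {x, y}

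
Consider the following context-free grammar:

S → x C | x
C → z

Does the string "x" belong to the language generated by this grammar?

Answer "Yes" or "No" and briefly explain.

Yes - a valid derivation exists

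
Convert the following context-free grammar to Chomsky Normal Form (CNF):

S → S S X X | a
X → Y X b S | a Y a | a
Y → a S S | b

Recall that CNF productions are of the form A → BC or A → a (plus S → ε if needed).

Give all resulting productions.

S → a; TB → b; TA → a; X → a; Y → b; S → S X0; X0 → S X1; X1 → X X; X → Y X2; X2 → X X3; X3 → TB S; X → TA X4; X4 → Y TA; Y → TA X5; X5 → S S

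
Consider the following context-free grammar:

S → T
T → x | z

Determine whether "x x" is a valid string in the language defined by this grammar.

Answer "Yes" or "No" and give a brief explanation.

No - no valid derivation exists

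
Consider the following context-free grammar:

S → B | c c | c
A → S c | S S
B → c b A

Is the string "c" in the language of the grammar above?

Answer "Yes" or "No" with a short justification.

Yes - a valid derivation exists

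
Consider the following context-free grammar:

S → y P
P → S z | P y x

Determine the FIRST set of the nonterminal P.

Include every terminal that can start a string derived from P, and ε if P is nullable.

We compute FIRST(P) using the standard algorithm.
FIRST(P) = {y}
FIRST(S) = {y}
Therefore, FIRST(P) = {y}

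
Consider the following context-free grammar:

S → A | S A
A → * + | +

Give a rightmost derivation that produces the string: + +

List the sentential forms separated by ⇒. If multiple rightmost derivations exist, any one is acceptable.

S ⇒ S A ⇒ S + ⇒ A + ⇒ + +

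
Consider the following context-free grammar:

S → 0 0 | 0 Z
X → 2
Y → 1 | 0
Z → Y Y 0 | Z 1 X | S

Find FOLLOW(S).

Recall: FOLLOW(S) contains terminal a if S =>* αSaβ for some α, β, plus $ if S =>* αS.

We compute FOLLOW(S) using the standard algorithm.
FOLLOW(S) starts with {$}.
FIRST(S) = {0}
FIRST(X) = {2}
FIRST(Y) = {0, 1}
FIRST(Z) = {0, 1}
FOLLOW(S) = {$, 1}
FOLLOW(X) = {$, 1}
FOLLOW(Y) = {0, 1}
FOLLOW(Z) = {$, 1}
Therefore, FOLLOW(S) = {$, 1}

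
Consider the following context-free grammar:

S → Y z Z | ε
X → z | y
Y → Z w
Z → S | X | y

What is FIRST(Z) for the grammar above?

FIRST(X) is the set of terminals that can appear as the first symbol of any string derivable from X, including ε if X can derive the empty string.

We compute FIRST(Z) using the standard algorithm.
FIRST(S) = {w, y, z, ε}
FIRST(X) = {y, z}
FIRST(Y) = {w, y, z}
FIRST(Z) = {w, y, z, ε}
Therefore, FIRST(Z) = {w, y, z, ε}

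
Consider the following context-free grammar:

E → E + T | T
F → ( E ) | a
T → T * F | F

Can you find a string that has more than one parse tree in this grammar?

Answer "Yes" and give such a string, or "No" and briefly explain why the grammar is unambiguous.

No - the grammar is unambiguous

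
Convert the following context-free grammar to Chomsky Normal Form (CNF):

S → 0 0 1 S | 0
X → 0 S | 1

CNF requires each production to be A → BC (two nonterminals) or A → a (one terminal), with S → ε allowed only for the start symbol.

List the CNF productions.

T0 → 0; T1 → 1; S → 0; X → 1; S → T0 X0; X0 → T0 X1; X1 → T1 S; X → T0 S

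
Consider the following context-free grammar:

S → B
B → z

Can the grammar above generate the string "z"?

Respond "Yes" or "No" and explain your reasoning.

Yes - a valid derivation exists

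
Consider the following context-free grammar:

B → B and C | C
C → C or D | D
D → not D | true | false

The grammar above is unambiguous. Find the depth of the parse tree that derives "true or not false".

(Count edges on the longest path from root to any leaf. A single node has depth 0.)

4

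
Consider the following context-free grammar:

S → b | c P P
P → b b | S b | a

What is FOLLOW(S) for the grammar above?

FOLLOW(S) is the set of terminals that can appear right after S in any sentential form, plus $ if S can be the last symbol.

We compute FOLLOW(S) using the standard algorithm.
FOLLOW(S) starts with {$}.
FIRST(P) = {a, b, c}
FIRST(S) = {b, c}
FOLLOW(P) = {$, a, b, c}
FOLLOW(S) = {$, b}
Therefore, FOLLOW(S) = {$, b}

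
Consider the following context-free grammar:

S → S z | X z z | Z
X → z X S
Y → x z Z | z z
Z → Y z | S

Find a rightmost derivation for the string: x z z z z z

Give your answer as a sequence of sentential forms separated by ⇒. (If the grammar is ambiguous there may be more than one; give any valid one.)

S ⇒ Z ⇒ Y z ⇒ x z Z z ⇒ x z Y z z ⇒ x z z z z z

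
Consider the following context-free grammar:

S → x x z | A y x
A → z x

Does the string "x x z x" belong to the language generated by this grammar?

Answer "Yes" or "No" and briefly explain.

No - no valid derivation exists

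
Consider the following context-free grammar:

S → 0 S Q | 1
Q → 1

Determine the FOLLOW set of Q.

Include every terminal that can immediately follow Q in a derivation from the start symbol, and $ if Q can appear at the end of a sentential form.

We compute FOLLOW(Q) using the standard algorithm.
FOLLOW(S) starts with {$}.
FIRST(Q) = {1}
FIRST(S) = {0, 1}
FOLLOW(Q) = {$, 1}
FOLLOW(S) = {$, 1}
Therefore, FOLLOW(Q) = {$, 1}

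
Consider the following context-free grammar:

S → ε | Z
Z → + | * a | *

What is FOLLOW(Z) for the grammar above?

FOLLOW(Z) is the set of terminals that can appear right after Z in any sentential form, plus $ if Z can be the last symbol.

We compute FOLLOW(Z) using the standard algorithm.
FOLLOW(S) starts with {$}.
FIRST(S) = {*, +, ε}
FIRST(Z) = {*, +}
FOLLOW(S) = {$}
FOLLOW(Z) = {$}
Therefore, FOLLOW(Z) = {$}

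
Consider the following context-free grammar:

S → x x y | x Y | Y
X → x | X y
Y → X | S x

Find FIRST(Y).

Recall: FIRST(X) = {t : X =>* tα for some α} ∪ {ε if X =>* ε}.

We compute FIRST(Y) using the standard algorithm.
FIRST(S) = {x}
FIRST(X) = {x}
FIRST(Y) = {x}
Therefore, FIRST(Y) = {x}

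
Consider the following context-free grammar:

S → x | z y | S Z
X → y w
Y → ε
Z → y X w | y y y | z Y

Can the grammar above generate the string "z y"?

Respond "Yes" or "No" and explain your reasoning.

Yes - a valid derivation exists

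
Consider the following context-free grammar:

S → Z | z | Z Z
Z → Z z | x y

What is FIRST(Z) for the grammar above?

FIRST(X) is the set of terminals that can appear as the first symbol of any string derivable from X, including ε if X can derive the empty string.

We compute FIRST(Z) using the standard algorithm.
FIRST(S) = {x, z}
FIRST(Z) = {x}
Therefore, FIRST(Z) = {x}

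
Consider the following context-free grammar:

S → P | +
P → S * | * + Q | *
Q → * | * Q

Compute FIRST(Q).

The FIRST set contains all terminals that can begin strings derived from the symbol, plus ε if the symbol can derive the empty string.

We compute FIRST(Q) using the standard algorithm.
FIRST(P) = {*, +}
FIRST(Q) = {*}
FIRST(S) = {*, +}
Therefore, FIRST(Q) = {*}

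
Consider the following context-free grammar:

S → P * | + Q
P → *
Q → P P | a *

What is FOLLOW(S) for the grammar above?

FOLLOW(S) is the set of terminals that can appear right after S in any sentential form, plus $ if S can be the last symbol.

We compute FOLLOW(S) using the standard algorithm.
FOLLOW(S) starts with {$}.
FIRST(P) = {*}
FIRST(Q) = {*, a}
FIRST(S) = {*, +}
FOLLOW(P) = {$, *}
FOLLOW(Q) = {$}
FOLLOW(S) = {$}
Therefore, FOLLOW(S) = {$}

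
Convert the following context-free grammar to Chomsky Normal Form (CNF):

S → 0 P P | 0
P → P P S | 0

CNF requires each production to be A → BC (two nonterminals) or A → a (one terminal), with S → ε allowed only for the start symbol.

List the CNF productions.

T0 → 0; S → 0; P → 0; S → T0 X0; X0 → P P; P → P X1; X1 → P S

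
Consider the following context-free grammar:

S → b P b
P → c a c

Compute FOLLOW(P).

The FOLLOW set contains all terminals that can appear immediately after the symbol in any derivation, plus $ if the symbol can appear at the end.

We compute FOLLOW(P) using the standard algorithm.
FOLLOW(S) starts with {$}.
FIRST(P) = {c}
FIRST(S) = {b}
FOLLOW(P) = {b}
FOLLOW(S) = {$}
Therefore, FOLLOW(P) = {b}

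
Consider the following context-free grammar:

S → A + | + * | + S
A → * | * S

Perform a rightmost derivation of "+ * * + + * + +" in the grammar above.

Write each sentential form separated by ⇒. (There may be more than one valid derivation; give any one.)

S ⇒ + S ⇒ + A + ⇒ + * S + ⇒ + * A + + ⇒ + * * S + + ⇒ + * * + S + + ⇒ + * * + + * + +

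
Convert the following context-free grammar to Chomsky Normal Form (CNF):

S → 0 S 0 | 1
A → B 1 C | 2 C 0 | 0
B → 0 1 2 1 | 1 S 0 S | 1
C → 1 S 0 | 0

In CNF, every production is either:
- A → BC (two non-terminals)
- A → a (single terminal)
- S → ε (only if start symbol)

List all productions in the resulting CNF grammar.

T0 → 0; S → 1; T1 → 1; T2 → 2; A → 0; B → 1; C → 0; S → T0 X0; X0 → S T0; A → B X1; X1 → T1 C; A → T2 X2; X2 → C T0; B → T0 X3; X3 → T1 X4; X4 → T2 T1; B → T1 X5; X5 → S X6; X6 → T0 S; C → T1 X7; X7 → S T0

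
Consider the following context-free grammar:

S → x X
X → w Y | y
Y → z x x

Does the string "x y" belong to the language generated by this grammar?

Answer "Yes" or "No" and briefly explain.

Yes - a valid derivation exists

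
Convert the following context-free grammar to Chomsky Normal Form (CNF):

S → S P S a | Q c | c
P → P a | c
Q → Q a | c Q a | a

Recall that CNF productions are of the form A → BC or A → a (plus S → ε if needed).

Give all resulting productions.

TA → a; TC → c; S → c; P → c; Q → a; S → S X0; X0 → P X1; X1 → S TA; S → Q TC; P → P TA; Q → Q TA; Q → TC X2; X2 → Q TA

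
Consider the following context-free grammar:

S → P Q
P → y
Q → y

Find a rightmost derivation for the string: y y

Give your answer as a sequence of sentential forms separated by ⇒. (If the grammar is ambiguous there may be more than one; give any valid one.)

S ⇒ P Q ⇒ P y ⇒ y y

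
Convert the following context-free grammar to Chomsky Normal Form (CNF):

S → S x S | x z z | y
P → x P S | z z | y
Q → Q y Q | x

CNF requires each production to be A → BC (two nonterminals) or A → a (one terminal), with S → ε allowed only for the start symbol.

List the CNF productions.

TX → x; TZ → z; S → y; P → y; TY → y; Q → x; S → S X0; X0 → TX S; S → TX X1; X1 → TZ TZ; P → TX X2; X2 → P S; P → TZ TZ; Q → Q X3; X3 → TY Q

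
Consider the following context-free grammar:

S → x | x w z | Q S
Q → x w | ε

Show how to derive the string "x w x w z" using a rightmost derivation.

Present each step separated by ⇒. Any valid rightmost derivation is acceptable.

S ⇒ Q S ⇒ Q x w z ⇒ x w x w z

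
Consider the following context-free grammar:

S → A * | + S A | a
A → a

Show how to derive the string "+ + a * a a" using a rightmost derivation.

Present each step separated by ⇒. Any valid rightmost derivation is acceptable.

S ⇒ + S A ⇒ + S a ⇒ + + S A a ⇒ + + S a a ⇒ + + A * a a ⇒ + + a * a a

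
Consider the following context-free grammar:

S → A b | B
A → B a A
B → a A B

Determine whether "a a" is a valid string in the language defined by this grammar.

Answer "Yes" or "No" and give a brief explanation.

No - no valid derivation exists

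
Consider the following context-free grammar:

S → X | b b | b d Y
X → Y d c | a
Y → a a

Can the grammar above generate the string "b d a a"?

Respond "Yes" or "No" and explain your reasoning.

Yes - a valid derivation exists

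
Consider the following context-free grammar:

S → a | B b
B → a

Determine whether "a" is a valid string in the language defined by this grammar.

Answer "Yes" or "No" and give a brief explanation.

Yes - a valid derivation exists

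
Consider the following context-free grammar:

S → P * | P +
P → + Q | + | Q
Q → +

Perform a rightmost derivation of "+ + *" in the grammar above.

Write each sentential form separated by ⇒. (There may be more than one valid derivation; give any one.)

S ⇒ P * ⇒ + Q * ⇒ + + *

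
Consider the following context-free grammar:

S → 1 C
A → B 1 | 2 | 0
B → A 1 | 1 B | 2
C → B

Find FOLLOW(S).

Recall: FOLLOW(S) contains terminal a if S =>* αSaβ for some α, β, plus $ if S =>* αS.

We compute FOLLOW(S) using the standard algorithm.
FOLLOW(S) starts with {$}.
FIRST(A) = {0, 1, 2}
FIRST(B) = {0, 1, 2}
FIRST(C) = {0, 1, 2}
FIRST(S) = {1}
FOLLOW(A) = {1}
FOLLOW(B) = {$, 1}
FOLLOW(C) = {$}
FOLLOW(S) = {$}
Therefore, FOLLOW(S) = {$}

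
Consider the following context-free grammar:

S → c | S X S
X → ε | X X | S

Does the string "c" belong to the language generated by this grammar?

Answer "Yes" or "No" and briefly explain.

Yes - a valid derivation exists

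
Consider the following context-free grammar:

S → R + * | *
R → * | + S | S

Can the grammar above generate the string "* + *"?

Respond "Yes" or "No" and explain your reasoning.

Yes - a valid derivation exists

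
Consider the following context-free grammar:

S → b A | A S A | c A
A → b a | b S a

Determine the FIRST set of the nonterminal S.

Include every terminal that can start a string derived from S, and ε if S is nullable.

We compute FIRST(S) using the standard algorithm.
FIRST(A) = {b}
FIRST(S) = {b, c}
Therefore, FIRST(S) = {b, c}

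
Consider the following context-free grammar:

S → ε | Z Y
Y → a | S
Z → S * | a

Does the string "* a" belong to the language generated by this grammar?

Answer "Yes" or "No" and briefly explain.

Yes - a valid derivation exists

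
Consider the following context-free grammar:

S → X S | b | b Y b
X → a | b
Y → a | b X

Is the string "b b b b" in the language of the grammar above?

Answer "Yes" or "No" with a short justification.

Yes - a valid derivation exists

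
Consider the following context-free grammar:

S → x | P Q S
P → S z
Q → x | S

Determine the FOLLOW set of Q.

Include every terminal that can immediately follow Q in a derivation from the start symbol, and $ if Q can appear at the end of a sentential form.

We compute FOLLOW(Q) using the standard algorithm.
FOLLOW(S) starts with {$}.
FIRST(P) = {x}
FIRST(Q) = {x}
FIRST(S) = {x}
FOLLOW(P) = {x}
FOLLOW(Q) = {x}
FOLLOW(S) = {$, x, z}
Therefore, FOLLOW(Q) = {x}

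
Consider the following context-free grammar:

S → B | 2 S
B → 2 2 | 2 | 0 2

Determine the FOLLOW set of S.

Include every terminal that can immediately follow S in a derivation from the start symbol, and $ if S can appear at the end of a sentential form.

We compute FOLLOW(S) using the standard algorithm.
FOLLOW(S) starts with {$}.
FIRST(B) = {0, 2}
FIRST(S) = {0, 2}
FOLLOW(B) = {$}
FOLLOW(S) = {$}
Therefore, FOLLOW(S) = {$}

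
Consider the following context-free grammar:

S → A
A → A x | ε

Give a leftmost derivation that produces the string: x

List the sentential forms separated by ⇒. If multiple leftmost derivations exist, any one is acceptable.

S ⇒ A ⇒ A x ⇒ x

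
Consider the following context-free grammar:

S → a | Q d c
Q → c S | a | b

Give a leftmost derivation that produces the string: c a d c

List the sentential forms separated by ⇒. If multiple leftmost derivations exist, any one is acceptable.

S ⇒ Q d c ⇒ c S d c ⇒ c a d c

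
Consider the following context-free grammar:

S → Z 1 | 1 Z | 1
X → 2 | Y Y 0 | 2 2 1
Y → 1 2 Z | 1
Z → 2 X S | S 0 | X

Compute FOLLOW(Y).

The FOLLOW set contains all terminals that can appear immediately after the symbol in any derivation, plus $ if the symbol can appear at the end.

We compute FOLLOW(Y) using the standard algorithm.
FOLLOW(S) starts with {$}.
FIRST(S) = {1, 2}
FIRST(X) = {1, 2}
FIRST(Y) = {1}
FIRST(Z) = {1, 2}
FOLLOW(S) = {$, 0, 1}
FOLLOW(X) = {$, 0, 1, 2}
FOLLOW(Y) = {0, 1}
FOLLOW(Z) = {$, 0, 1}
Therefore, FOLLOW(Y) = {0, 1}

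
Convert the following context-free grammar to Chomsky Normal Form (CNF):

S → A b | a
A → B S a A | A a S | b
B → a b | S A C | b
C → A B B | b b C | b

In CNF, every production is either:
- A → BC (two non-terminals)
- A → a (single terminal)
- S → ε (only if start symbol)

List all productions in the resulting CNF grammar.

TB → b; S → a; TA → a; A → b; B → b; C → b; S → A TB; A → B X0; X0 → S X1; X1 → TA A; A → A X2; X2 → TA S; B → TA TB; B → S X3; X3 → A C; C → A X4; X4 → B B; C → TB X5; X5 → TB C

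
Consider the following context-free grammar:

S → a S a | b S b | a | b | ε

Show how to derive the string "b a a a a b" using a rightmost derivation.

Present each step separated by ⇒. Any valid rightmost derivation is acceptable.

S ⇒ b S b ⇒ b a S a b ⇒ b a a S a a b ⇒ b a a a a b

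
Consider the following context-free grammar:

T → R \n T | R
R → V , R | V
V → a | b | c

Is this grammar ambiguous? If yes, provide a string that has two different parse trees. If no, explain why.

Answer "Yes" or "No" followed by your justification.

No - the grammar is unambiguous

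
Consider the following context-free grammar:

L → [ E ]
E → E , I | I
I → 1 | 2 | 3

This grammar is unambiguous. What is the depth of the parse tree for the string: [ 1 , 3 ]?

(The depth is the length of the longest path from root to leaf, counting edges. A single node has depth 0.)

4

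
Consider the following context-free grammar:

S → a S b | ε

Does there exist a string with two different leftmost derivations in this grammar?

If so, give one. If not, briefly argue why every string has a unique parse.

No - every string in the language has a unique leftmost derivation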